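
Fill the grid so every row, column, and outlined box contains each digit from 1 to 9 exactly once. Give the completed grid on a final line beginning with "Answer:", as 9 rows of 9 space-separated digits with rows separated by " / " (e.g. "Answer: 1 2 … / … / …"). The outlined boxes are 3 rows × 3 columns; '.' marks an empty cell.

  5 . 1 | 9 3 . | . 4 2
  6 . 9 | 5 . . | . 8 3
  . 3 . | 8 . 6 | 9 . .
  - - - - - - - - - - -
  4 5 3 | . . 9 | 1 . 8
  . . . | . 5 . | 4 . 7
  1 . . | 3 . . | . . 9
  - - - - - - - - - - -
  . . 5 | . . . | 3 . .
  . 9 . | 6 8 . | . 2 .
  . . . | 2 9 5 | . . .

Step 1. [r1c6∈{7}] r1c6 has the single candidate 7, so r1c6=7.
Step 2. [r7c4∈{1,4,7}] across col 4, 4 lands solely at r7c4 ⇒ r7c4=4.
Step 3. [r4c5∈{2,6,7}] row 4 places 2 nowhere but r4c5 ⇒ r4c5=2.
Step 4. [r7c6∈{1}] r7c6's peers cover all but 1, so r7c6=1.
Step 5. [r6c5∈{4,6,7}] 6 has one home in col 5: r6c5. So r6c5=6.
Step 6. [r9c2∈{1,4,6,7,8}] col 2 places 1 nowhere but r9c2 ⇒ r9c2=1.
Step 7. [r7c9∈{6}] r7c9 is down to just 6, so r7c9=6.
Step 8. [r9c8∈{7}] only 7 remains possible at r9c8, so r9c8=7.
Step 9. [r2c2∈{2,4,7}] col 2 places 4 nowhere but r2c2 ⇒ r2c2=4.
Step 10. [r5c2∈{2,6,8}] in col 2, 6 fits only at r5c2 ⇒ r5c2=6.
Step 11. [r5c6∈{8}] r5c6 has the single candidate 8 ⇒ r5c6=8.
Step 12. [r5c3∈{2}] nothing but 2 survives at r5c3, so r5c3=2.
Step 13. [r8c9∈{1,4,5}] r8c9 is the only open cell in row 8 admitting 1, so r8c9=1.
Step 14. [r3c3∈{7}] r3c3 has the single candidate 7 ⇒ r3c3=7.
Step 15. [r8c1∈{3,7}] row 8 places 7 nowhere but r8c1. So r8c1=7.
Step 16. [r1c2∈{8}] nothing but 8 survives at r1c2, so r1c2=8.
Step 17. [r7c1∈{2,8}] 8 has one home in row 7: r7c1, so r7c1=8.
Step 18. [r3c8∈{1,5}] r3c8 is the only open cell in col 8 admitting 1, so r3c8=1.
Step 19. [r8c7∈{5}] r8c7's peers cover all but 5. So r8c7=5.
Step 20. [r8c3∈{4}] r8c3 has the single candidate 4. So r8c3=4.
Step 21. [r5c8∈{3}] only 3 remains possible at r5c8. So r5c8=3.
Step 22. [r2c5∈{1}] nothing but 1 survives at r2c5 ⇒ r2c5=1.
Step 23. [r3c5∈{4}] r3c5 is down to just 4, so r3c5=4.
Step 24. [r2c7∈{7}] r2c7 has the single candidate 7, so r2c7=7.
Step 25. [r2c6∈{2}] r2c6 is down to just 2, so r2c6=2.
Step 26. [r7c5∈{7}] r7c5 has the single candidate 7, so r7c5=7.
Step 27. [r8c6∈{3}] only 3 remains possible at r8c6, so r8c6=3.
Step 28. [r9c1∈{3}] r9c1's peers cover all but 3, so r9c1=3.
Step 29. [r7c2∈{2}] r7c2's peers cover all but 2 ⇒ r7c2=2.
Step 30. [r4c8∈{6}] nothing but 6 survives at r4c8 ⇒ r4c8=6.
Step 31. [r9c9∈{4}] r9c9 is down to just 4, so r9c9=4.
Step 32. [r3c1∈{2}] r3c1's peers cover all but 2, so r3c1=2.
Step 33. [r3c9∈{5}] r3c9's peers cover all but 5. So r3c9=5.
Step 34. [r7c8∈{9}] r7c8 is down to just 9. So r7c8=9.
Step 35. [r6c6∈{4}] r6c6 is down to just 4. So r6c6=4.
Step 36. [r9c7∈{8}] only 8 remains possible at r9c7. So r9c7=8.
Step 37. [r4c4∈{7}] r4c4 has the single candidate 7 ⇒ r4c4=7.
Step 38. [r6c2∈{7}] nothing but 7 survives at r6c2 ⇒ r6c2=7.
Step 39. [r1c7∈{6}] r1c7 is down to just 6, so r1c7=6.
Step 40. [r6c7∈{2}] only 2 remains possible at r6c7. So r6c7=2.
Step 41. [r5c4∈{1}] r5c4's peers cover all but 1. So r5c4=1.
Step 42. [r5c1∈{9}] r5c1 has the single candidate 9 ⇒ r5c1=9.
Step 43. [r6c3∈{8}] r6c3 has the single candidate 8. So r6c3=8.
Step 44. [r9c3∈{6}] r9c3's peers cover all but 6 ⇒ r9c3=6.
Step 45. [r6c8∈{5}] r6c8's peers cover all but 5. So r6c8=5.

Answer: 5 8 1 9 3 7 6 4 2 / 6 4 9 5 1 2 7 8 3 / 2 3 7 8 4 6 9 1 5 / 4 5 3 7 2 9 1 6 8 / 9 6 2 1 5 8 4 3 7 / 1 7 8 3 6 4 2 5 9 / 8 2 5 4 7 1 3 9 6 / 7 9 4 6 8 3 5 2 1 / 3 1 6 2 9 5 8 7 4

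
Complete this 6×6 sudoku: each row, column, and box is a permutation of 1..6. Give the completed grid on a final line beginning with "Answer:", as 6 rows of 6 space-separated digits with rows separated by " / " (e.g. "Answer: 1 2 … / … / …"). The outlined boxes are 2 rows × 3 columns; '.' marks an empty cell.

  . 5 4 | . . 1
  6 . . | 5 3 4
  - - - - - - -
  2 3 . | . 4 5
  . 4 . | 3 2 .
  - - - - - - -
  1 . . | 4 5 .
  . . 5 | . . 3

Step 1. [r5c6∈{2,6}] r5c6 is the only open cell in col 6 admitting 2. So r5c6=2.
Step 2. [r4c3∈{1,6}] across row 4, 1 lands solely at r4c3 ⇒ r4c3=1.
Step 3. [r6c2∈{2,6}] across row 6, 2 lands solely at r6c2, so r6c2=2.
Step 4. [r6c5∈{1,6}] across col 5, 1 lands solely at r6c5, so r6c5=1.
Step 5. [r3c3∈{6}] only 6 remains possible at r3c3. So r3c3=6.
Step 6. [r1c4∈{2,6}] 2 has one home in row 1: r1c4 ⇒ r1c4=2.
Step 7. [r3c4∈{1}] r3c4's peers cover all but 1 ⇒ r3c4=1.
Step 8. [r2c3∈{2}] r2c3 has the single candidate 2. So r2c3=2.
Step 9. [r2c2∈{1}] r2c2 has the single candidate 1. So r2c2=1.
Step 10. [r1c1∈{3}] nothing but 3 survives at r1c1, so r1c1=3.
Step 11. [r5c3∈{3}] r5c3's peers cover all but 3 ⇒ r5c3=3.
Step 12. [r6c1∈{4}] nothing but 4 survives at r6c1, so r6c1=4.
Step 13. [r6c4∈{6}] r6c4's peers cover all but 6 ⇒ r6c4=6.
Step 14. [r4c6∈{6}] r4c6 is down to just 6, so r4c6=6.
Step 15. [r4c1∈{5}] only 5 remains possible at r4c1, so r4c1=5.
Step 16. [r5c2∈{6}] nothing but 6 survives at r5c2. So r5c2=6.
Step 17. [r1c5∈{6}] r1c5 has the single candidate 6. So r1c5=6.

Answer: 3 5 4 2 6 1 / 6 1 2 5 3 4 / 2 3 6 1 4 5 / 5 4 1 3 2 6 / 1 6 3 4 5 2 / 4 2 5 6 1 3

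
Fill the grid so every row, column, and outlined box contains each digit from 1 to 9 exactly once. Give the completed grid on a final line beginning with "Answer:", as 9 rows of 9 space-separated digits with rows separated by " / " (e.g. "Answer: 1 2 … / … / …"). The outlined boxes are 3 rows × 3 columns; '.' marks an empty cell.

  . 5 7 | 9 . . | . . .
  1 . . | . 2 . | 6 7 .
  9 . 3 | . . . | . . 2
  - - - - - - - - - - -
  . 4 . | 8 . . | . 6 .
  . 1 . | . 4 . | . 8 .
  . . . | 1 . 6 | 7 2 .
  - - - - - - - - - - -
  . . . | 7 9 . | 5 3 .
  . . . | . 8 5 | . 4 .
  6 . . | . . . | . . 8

Step 1. [r1c8∈{1}] r1c8's peers cover all but 1, so r1c8=1.
Step 2. [r2c9∈{3,4,5,9}] row 2 places 9 nowhere but r2c9. So r2c9=9.
Step 3. [r9c3∈{1,2,4,5,9}] across row 9, 5 lands solely at r9c3, so r9c3=5.
Step 4. [r2c2∈{8}] nothing but 8 survives at r2c2. So r2c2=8.
Step 5. [r7c2∈{2}] r7c2 has the single candidate 2. So r7c2=2.
Step 6. [r2c4∈{3,4,5}] 5 has one home in row 2: r2c4. So r2c4=5.
Step 7. [r2c6∈{3,4}] row 2 places 3 nowhere but r2c6, so r2c6=3.
Step 8. [r8c4∈{2,3,6}] across box 8, 6 lands solely at r8c4. So r8c4=6.
Step 9. [r3c4∈{4}] nothing but 4 survives at r3c4. So r3c4=4.
Step 10. [r1c7∈{3,4,8}] 4 has one home in col 7: r1c7 ⇒ r1c7=4.
Step 11. [r9c2∈{3,7,9}] 7 has one home in row 9: r9c2 ⇒ r9c2=7.
Step 12. [r8c1∈{3}] only 3 remains possible at r8c1. So r8c1=3.
Step 13. [r1c9∈{3}] nothing but 3 survives at r1c9, so r1c9=3.
Step 14. [r8c7∈{1,2,9}] r8c7 is the only open cell in row 8 admitting 2 ⇒ r8c7=2.
Step 15. [r7c1∈{4,8}] col 1 places 4 nowhere but r7c1 ⇒ r7c1=4.
Step 16. [r7c6∈{1}] r7c6's peers cover all but 1. So r7c6=1.
Step 17. [r5c9∈{5}] only 5 remains possible at r5c9 ⇒ r5c9=5.
Step 18. [r9c7∈{1,9}] r9c7 is the only open cell in row 9 admitting 1. So r9c7=1.
Step 19. [r9c5∈{3}] r9c5's peers cover all but 3. So r9c5=3.
Step 20. [r6c1∈{5,8}] across col 1, 8 lands solely at r6c1, so r6c1=8.
Step 21. [r6c3∈{9}] r6c3's peers cover all but 9 ⇒ r6c3=9.
Step 22. [r4c3∈{2}] r4c3 has the single candidate 2, so r4c3=2.
Step 23. [r4c7∈{3,9}] r4c7 is the only open cell in row 4 admitting 3, so r4c7=3.
Step 24. [r5c1∈{7}] only 7 remains possible at r5c1. So r5c1=7.
Step 25. [r3c5∈{1,6,7}] row 3 places 1 nowhere but r3c5, so r3c5=1.
Step 26. [r4c5∈{5,7}] col 5 places 7 nowhere but r4c5, so r4c5=7.
Step 27. [r9c4∈{2}] only 2 remains possible at r9c4 ⇒ r9c4=2.
Step 28. [r3c6∈{7,8}] across row 3, 7 lands solely at r3c6, so r3c6=7.
Step 29. [r4c6∈{9}] r4c6 has the single candidate 9, so r4c6=9.
Step 30. [r4c9∈{1}] r4c9's peers cover all but 1. So r4c9=1.
Step 31. [r3c2∈{6}] only 6 remains possible at r3c2, so r3c2=6.
Step 32. [r9c6∈{4}] r9c6's peers cover all but 4. So r9c6=4.
Step 33. [r4c1∈{5}] r4c1 is down to just 5. So r4c1=5.
Step 34. [r5c7∈{9}] r5c7's peers cover all but 9. So r5c7=9.
Step 35. [r1c6∈{8}] nothing but 8 survives at r1c6 ⇒ r1c6=8.
Step 36. [r7c3∈{8}] r7c3's peers cover all but 8 ⇒ r7c3=8.
Step 37. [r3c7∈{8}] r3c7's peers cover all but 8. So r3c7=8.
Step 38. [r5c3∈{6}] r5c3's peers cover all but 6. So r5c3=6.
Step 39. [r5c4∈{3}] only 3 remains possible at r5c4. So r5c4=3.
Step 40. [r3c8∈{5}] nothing but 5 survives at r3c8 ⇒ r3c8=5.
Step 41. [r8c3∈{1}] r8c3 has the single candidate 1 ⇒ r8c3=1.
Step 42. [r6c9∈{4}] r6c9 has the single candidate 4 ⇒ r6c9=4.
Step 43. [r5c6∈{2}] nothing but 2 survives at r5c6 ⇒ r5c6=2.
Step 44. [r6c5∈{5}] only 5 remains possible at r6c5, so r6c5=5.
Step 45. [r9c8∈{9}] r9c8 has the single candidate 9, so r9c8=9.
Step 46. [r6c2∈{3}] r6c2 has the single candidate 3. So r6c2=3.
Step 47. [r1c1∈{2}] r1c1 has the single candidate 2, so r1c1=2.
Step 48. [r2c3∈{4}] r2c3's peers cover all but 4 ⇒ r2c3=4.
Step 49. [r7c9∈{6}] nothing but 6 survives at r7c9. So r7c9=6.
Step 50. [r8c2∈{9}] only 9 remains possible at r8c2 ⇒ r8c2=9.
Step 51. [r1c5∈{6}] r1c5's peers cover all but 6. So r1c5=6.
Step 52. [r8c9∈{7}] nothing but 7 survives at r8c9 ⇒ r8c9=7.

Answer: 2 5 7 9 6 8 4 1 3 / 1 8 4 5 2 3 6 7 9 / 9 6 3 4 1 7 8 5 2 / 5 4 2 8 7 9 3 6 1 / 7 1 6 3 4 2 9 8 5 / 8 3 9 1 5 6 7 2 4 / 4 2 8 7 9 1 5 3 6 / 3 9 1 6 8 5 2 4 7 / 6 7 5 2 3 4 1 9 8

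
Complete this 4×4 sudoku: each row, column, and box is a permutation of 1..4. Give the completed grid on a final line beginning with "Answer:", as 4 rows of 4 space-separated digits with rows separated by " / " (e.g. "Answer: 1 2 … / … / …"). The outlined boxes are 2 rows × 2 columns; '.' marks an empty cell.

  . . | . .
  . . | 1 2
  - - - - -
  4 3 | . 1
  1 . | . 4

Step 1. [r1c3∈{3,4}] across col 3, 4 lands solely at r1c3 ⇒ r1c3=4.
Step 2. [r1c1∈{2,3}] col 1 places 2 nowhere but r1c1. So r1c1=2.
Step 3. [r4c2∈{2}] nothing but 2 survives at r4c2. So r4c2=2.
Step 4. [r4c3∈{3}] only 3 remains possible at r4c3. So r4c3=3.
Step 5. [r1c2∈{1}] r1c2 is down to just 1 ⇒ r1c2=1.
Step 6. [r2c1∈{3}] only 3 remains possible at r2c1, so r2c1=3.
Step 7. [r3c3∈{2}] r3c3 has the single candidate 2 ⇒ r3c3=2.
Step 8. [r2c2∈{4}] r2c2 has the single candidate 4. So r2c2=4.
Step 9. [r1c4∈{3}] only 3 remains possible at r1c4, so r1c4=3.

Answer: 2 1 4 3 / 3 4 1 2 / 4 3 2 1 / 1 2 3 4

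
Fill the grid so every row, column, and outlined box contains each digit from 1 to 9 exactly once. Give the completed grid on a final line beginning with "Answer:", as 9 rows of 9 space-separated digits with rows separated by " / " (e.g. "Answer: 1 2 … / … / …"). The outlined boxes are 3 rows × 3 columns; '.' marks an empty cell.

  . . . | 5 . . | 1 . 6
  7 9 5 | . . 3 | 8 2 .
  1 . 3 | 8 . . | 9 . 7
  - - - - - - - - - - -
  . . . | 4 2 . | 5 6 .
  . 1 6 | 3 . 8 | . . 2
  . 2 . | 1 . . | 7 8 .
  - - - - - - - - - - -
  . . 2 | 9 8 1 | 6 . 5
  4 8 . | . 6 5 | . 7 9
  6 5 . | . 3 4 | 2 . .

Step 1. [r1c2∈{4}] only 4 remains possible at r1c2, so r1c2=4.
Step 2. [r5c5∈{5,7,9}] across row 5, 7 lands solely at r5c5. So r5c5=7.
Step 3. [r4c6∈{9}] r4c6's peers cover all but 9. So r4c6=9.
Step 4. [r7c1∈{3}] only 3 remains possible at r7c1, so r7c1=3.
Step 5. [r2c9∈{4}] nothing but 4 survives at r2c9 ⇒ r2c9=4.
Step 6. [r9c3∈{1,7,9}] across row 9, 9 lands solely at r9c3, so r9c3=9.
Step 7. [r4c3∈{7,8}] across col 3, 7 lands solely at r4c3, so r4c3=7.
Step 8. [r1c1∈{2,8}] col 1 places 2 nowhere but r1c1. So r1c1=2.
Step 9. [r6c1∈{5,9}] r6c1 is the only open cell in row 6 admitting 9. So r6c1=9.
Step 10. [r4c9∈{1,3}] row 4 places 1 nowhere but r4c9. So r4c9=1.
Step 11. [r3c2∈{6}] r3c2 has the single candidate 6, so r3c2=6.
Step 12. [r5c8∈{4,9}] 9 has one home in row 5: r5c8. So r5c8=9.
Step 13. [r5c7∈{4}] r5c7 has the single candidate 4 ⇒ r5c7=4.
Step 14. [r4c2∈{3}] only 3 remains possible at r4c2 ⇒ r4c2=3.
Step 15. [r6c6∈{6}] r6c6's peers cover all but 6 ⇒ r6c6=6.
Step 16. [r8c7∈{3}] r8c7 has the single candidate 3. So r8c7=3.
Step 17. [r8c3∈{1}] only 1 remains possible at r8c3, so r8c3=1.
Step 18. [r1c8∈{3}] r1c8 has the single candidate 3, so r1c8=3.
Step 19. [r9c9∈{8}] r9c9 has the single candidate 8, so r9c9=8.
Step 20. [r3c8∈{5}] only 5 remains possible at r3c8 ⇒ r3c8=5.
Step 21. [r9c8∈{1}] r9c8's peers cover all but 1, so r9c8=1.
Step 22. [r3c6∈{2}] r3c6's peers cover all but 2 ⇒ r3c6=2.
Step 23. [r7c2∈{7}] nothing but 7 survives at r7c2, so r7c2=7.
Step 24. [r3c5∈{4}] r3c5's peers cover all but 4, so r3c5=4.
Step 25. [r6c3∈{4}] r6c3 has the single candidate 4. So r6c3=4.
Step 26. [r5c1∈{5}] r5c1 is down to just 5, so r5c1=5.
Step 27. [r6c5∈{5}] r6c5 has the single candidate 5, so r6c5=5.
Step 28. [r6c9∈{3}] nothing but 3 survives at r6c9 ⇒ r6c9=3.
Step 29. [r8c4∈{2}] r8c4's peers cover all but 2, so r8c4=2.
Step 30. [r7c8∈{4}] r7c8 has the single candidate 4 ⇒ r7c8=4.
Step 31. [r1c3∈{8}] r1c3's peers cover all but 8. So r1c3=8.
Step 32. [r2c5∈{1}] r2c5's peers cover all but 1. So r2c5=1.
Step 33. [r1c6∈{7}] r1c6 is down to just 7. So r1c6=7.
Step 34. [r1c5∈{9}] r1c5 is down to just 9 ⇒ r1c5=9.
Step 35. [r2c4∈{6}] r2c4 is down to just 6 ⇒ r2c4=6.
Step 36. [r9c4∈{7}] only 7 remains possible at r9c4, so r9c4=7.
Step 37. [r4c1∈{8}] r4c1's peers cover all but 8 ⇒ r4c1=8.

Answer: 2 4 8 5 9 7 1 3 6 / 7 9 5 6 1 3 8 2 4 / 1 6 3 8 4 2 9 5 7 / 8 3 7 4 2 9 5 6 1 / 5 1 6 3 7 8 4 9 2 / 9 2 4 1 5 6 7 8 3 / 3 7 2 9 8 1 6 4 5 / 4 8 1 2 6 5 3 7 9 / 6 5 9 7 3 4 2 1 8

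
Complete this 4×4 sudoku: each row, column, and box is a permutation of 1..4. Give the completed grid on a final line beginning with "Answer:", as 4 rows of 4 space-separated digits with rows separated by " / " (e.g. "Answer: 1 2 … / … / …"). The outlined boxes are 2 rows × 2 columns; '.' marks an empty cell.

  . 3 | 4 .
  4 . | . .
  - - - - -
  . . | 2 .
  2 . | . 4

Step 1. [r4c2∈{1}] only 1 remains possible at r4c2. So r4c2=1.
Step 2. [r2c3∈{1,3}] 1 has one home in col 3: r2c3 ⇒ r2c3=1.
Step 3. [r2c4∈{2,3}] row 2 places 3 nowhere but r2c4. So r2c4=3.
Step 4. [r4c3∈{3}] nothing but 3 survives at r4c3, so r4c3=3.
Step 5. [r1c1∈{1}] r1c1's peers cover all but 1. So r1c1=1.
Step 6. [r3c1∈{3}] nothing but 3 survives at r3c1, so r3c1=3.
Step 7. [r2c2∈{2}] r2c2's peers cover all but 2, so r2c2=2.
Step 8. [r3c2∈{4}] r3c2 has the single candidate 4 ⇒ r3c2=4.
Step 9. [r3c4∈{1}] only 1 remains possible at r3c4, so r3c4=1.
Step 10. [r1c4∈{2}] r1c4's peers cover all but 2 ⇒ r1c4=2.

Answer: 1 3 4 2 / 4 2 1 3 / 3 4 2 1 / 2 1 3 4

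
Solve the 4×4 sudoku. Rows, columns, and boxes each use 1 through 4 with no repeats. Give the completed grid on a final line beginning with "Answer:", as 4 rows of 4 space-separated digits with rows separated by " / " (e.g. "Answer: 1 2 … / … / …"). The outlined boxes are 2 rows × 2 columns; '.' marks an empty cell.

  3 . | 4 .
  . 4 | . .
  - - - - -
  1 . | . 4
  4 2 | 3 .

Step 1. [r2c3∈{1,2}] in col 3, 1 fits only at r2c3, so r2c3=1.
Step 2. [r1c4∈{2}] nothing but 2 survives at r1c4. So r1c4=2.
Step 3. [r3c3∈{2}] r3c3 has the single candidate 2, so r3c3=2.
Step 4. [r1c2∈{1}] r1c2 has the single candidate 1 ⇒ r1c2=1.
Step 5. [r2c4∈{3}] r2c4 has the single candidate 3, so r2c4=3.
Step 6. [r3c2∈{3}] r3c2's peers cover all but 3. So r3c2=3.
Step 7. [r4c4∈{1}] nothing but 1 survives at r4c4. So r4c4=1.
Step 8. [r2c1∈{2}] nothing but 2 survives at r2c1. So r2c1=2.

Answer: 3 1 4 2 / 2 4 1 3 / 1 3 2 4 / 4 2 3 1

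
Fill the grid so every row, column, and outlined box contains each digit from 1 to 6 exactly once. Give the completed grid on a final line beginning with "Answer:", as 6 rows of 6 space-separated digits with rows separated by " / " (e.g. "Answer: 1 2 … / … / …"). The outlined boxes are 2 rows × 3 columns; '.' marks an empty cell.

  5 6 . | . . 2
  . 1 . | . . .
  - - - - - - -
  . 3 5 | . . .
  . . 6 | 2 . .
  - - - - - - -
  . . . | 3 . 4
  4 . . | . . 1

Step 1. [r2c1∈{2,3}] r2c1 is the only open cell in col 1 admitting 3. So r2c1=3.
Step 2. [r5c1∈{1,2,6}] across col 1, 6 lands solely at r5c1 ⇒ r5c1=6.
Step 3. [r3c6∈{6}] r3c6's peers cover all but 6 ⇒ r3c6=6.
Step 4. [r1c5∈{1,3,4}] 3 has one home in row 1: r1c5, so r1c5=3.
Step 5. [r2c6∈{5}] r2c6 has the single candidate 5, so r2c6=5.
Step 6. [r4c5∈{1,4,5}] 5 has one home in row 4: r4c5. So r4c5=5.
Step 7. [r3c5∈{1,4}] 1 has one home in col 5: r3c5, so r3c5=1.
Step 8. [r2c5∈{4,6}] 4 has one home in col 5: r2c5, so r2c5=4.
Step 9. [r5c5∈{2}] r5c5 has the single candidate 2, so r5c5=2.
Step 10. [r6c4∈{5,6}] across col 4, 5 lands solely at r6c4 ⇒ r6c4=5.
Step 11. [r6c3∈{2,3}] across row 6, 3 lands solely at r6c3, so r6c3=3.
Step 12. [r2c4∈{6}] r2c4 has the single candidate 6. So r2c4=6.
Step 13. [r5c2∈{5}] r5c2 has the single candidate 5. So r5c2=5.
Step 14. [r4c1∈{1}] r4c1's peers cover all but 1, so r4c1=1.
Step 15. [r3c4∈{4}] r3c4 is down to just 4 ⇒ r3c4=4.
Step 16. [r1c3∈{4}] r1c3 is down to just 4. So r1c3=4.
Step 17. [r2c3∈{2}] r2c3 is down to just 2 ⇒ r2c3=2.
Step 18. [r6c2∈{2}] nothing but 2 survives at r6c2, so r6c2=2.
Step 19. [r4c6∈{3}] r4c6 is down to just 3. So r4c6=3.
Step 20. [r3c1∈{2}] r3c1's peers cover all but 2. So r3c1=2.
Step 21. [r1c4∈{1}] only 1 remains possible at r1c4 ⇒ r1c4=1.
Step 22. [r6c5∈{6}] r6c5 has the single candidate 6, so r6c5=6.
Step 23. [r5c3∈{1}] r5c3's peers cover all but 1. So r5c3=1.
Step 24. [r4c2∈{4}] r4c2 is down to just 4 ⇒ r4c2=4.

Answer: 5 6 4 1 3 2 / 3 1 2 6 4 5 / 2 3 5 4 1 6 / 1 4 6 2 5 3 / 6 5 1 3 2 4 / 4 2 3 5 6 1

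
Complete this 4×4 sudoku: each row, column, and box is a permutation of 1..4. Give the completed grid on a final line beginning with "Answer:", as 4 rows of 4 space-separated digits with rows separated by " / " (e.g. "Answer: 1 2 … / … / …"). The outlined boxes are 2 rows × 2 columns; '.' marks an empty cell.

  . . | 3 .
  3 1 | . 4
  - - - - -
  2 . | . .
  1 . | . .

Step 1. [r1c2∈{2,4}] across col 2, 2 lands solely at r1c2 ⇒ r1c2=2.
Step 2. [r3c3∈{1,4}] across col 3, 1 lands solely at r3c3, so r3c3=1.
Step 3. [r3c2∈{3,4}] r3c2 is the only open cell in row 3 admitting 4, so r3c2=4.
Step 4. [r4c4∈{2,3}] col 4 places 2 nowhere but r4c4. So r4c4=2.
Step 5. [r3c4∈{3}] r3c4 has the single candidate 3, so r3c4=3.
Step 6. [r4c3∈{4}] r4c3's peers cover all but 4, so r4c3=4.
Step 7. [r4c2∈{3}] r4c2 is down to just 3. So r4c2=3.
Step 8. [r1c1∈{4}] only 4 remains possible at r1c1. So r1c1=4.
Step 9. [r1c4∈{1}] r1c4 has the single candidate 1. So r1c4=1.
Step 10. [r2c3∈{2}] r2c3's peers cover all but 2, so r2c3=2.

Answer: 4 2 3 1 / 3 1 2 4 / 2 4 1 3 / 1 3 4 2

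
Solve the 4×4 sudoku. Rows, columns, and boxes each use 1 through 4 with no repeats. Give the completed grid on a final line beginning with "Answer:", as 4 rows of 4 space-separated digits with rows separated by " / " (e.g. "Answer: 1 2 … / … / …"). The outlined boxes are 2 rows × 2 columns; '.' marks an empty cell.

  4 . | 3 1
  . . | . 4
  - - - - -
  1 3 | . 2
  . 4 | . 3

Step 1. [r1c2∈{2}] only 2 remains possible at r1c2, so r1c2=2.
Step 2. [r2c1∈{3}] only 3 remains possible at r2c1 ⇒ r2c1=3.
Step 3. [r3c3∈{4}] r3c3 is down to just 4, so r3c3=4.
Step 4. [r2c2∈{1}] r2c2 is down to just 1, so r2c2=1.
Step 5. [r4c3∈{1}] only 1 remains possible at r4c3. So r4c3=1.
Step 6. [r4c1∈{2}] r4c1 is down to just 2. So r4c1=2.
Step 7. [r2c3∈{2}] nothing but 2 survives at r2c3, so r2c3=2.

Answer: 4 2 3 1 / 3 1 2 4 / 1 3 4 2 / 2 4 1 3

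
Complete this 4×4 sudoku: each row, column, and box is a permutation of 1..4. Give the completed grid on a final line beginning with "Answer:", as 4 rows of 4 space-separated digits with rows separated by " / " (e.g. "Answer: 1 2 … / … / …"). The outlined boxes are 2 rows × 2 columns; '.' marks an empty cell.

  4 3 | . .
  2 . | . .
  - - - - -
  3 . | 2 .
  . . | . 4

Step 1. [r3c4∈{1}] r3c4 has the single candidate 1. So r3c4=1.
Step 2. [r2c3∈{1,3,4}] 4 has one home in row 2: r2c3 ⇒ r2c3=4.
Step 3. [r4c1∈{1}] nothing but 1 survives at r4c1 ⇒ r4c1=1.
Step 4. [r3c2∈{4}] r3c2 has the single candidate 4. So r3c2=4.
Step 5. [r4c3∈{3}] r4c3 has the single candidate 3, so r4c3=3.
Step 6. [r1c4∈{2}] only 2 remains possible at r1c4. So r1c4=2.
Step 7. [r2c2∈{1}] r2c2's peers cover all but 1 ⇒ r2c2=1.
Step 8. [r1c3∈{1}] only 1 remains possible at r1c3. So r1c3=1.
Step 9. [r4c2∈{2}] only 2 remains possible at r4c2, so r4c2=2.
Step 10. [r2c4∈{3}] r2c4's peers cover all but 3 ⇒ r2c4=3.

Answer: 4 3 1 2 / 2 1 4 3 / 3 4 2 1 / 1 2 3 4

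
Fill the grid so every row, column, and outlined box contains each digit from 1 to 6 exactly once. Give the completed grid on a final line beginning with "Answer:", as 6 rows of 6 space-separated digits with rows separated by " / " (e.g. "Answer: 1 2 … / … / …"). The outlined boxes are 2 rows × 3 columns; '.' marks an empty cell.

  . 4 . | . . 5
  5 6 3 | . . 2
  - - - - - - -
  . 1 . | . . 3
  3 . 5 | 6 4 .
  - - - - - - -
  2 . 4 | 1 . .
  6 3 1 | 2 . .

Step 1. [r1c5∈{1,3,6}] r1c5 is the only open cell in row 1 admitting 6 ⇒ r1c5=6.
Step 2. [r6c5∈{5}] only 5 remains possible at r6c5 ⇒ r6c5=5.
Step 3. [r4c2∈{2}] r4c2 is down to just 2. So r4c2=2.
Step 4. [r1c1∈{1}] only 1 remains possible at r1c1 ⇒ r1c1=1.
Step 5. [r2c4∈{4}] r2c4's peers cover all but 4. So r2c4=4.
Step 6. [r1c4∈{3}] nothing but 3 survives at r1c4, so r1c4=3.
Step 7. [r5c5∈{3}] r5c5's peers cover all but 3, so r5c5=3.
Step 8. [r3c4∈{5}] r3c4 is down to just 5 ⇒ r3c4=5.
Step 9. [r4c6∈{1}] nothing but 1 survives at r4c6, so r4c6=1.
Step 10. [r6c6∈{4}] r6c6's peers cover all but 4, so r6c6=4.
Step 11. [r3c3∈{6}] r3c3's peers cover all but 6 ⇒ r3c3=6.
Step 12. [r3c5∈{2}] nothing but 2 survives at r3c5, so r3c5=2.
Step 13. [r3c1∈{4}] nothing but 4 survives at r3c1, so r3c1=4.
Step 14. [r1c3∈{2}] r1c3's peers cover all but 2, so r1c3=2.
Step 15. [r2c5∈{1}] r2c5 has the single candidate 1, so r2c5=1.
Step 16. [r5c6∈{6}] r5c6 has the single candidate 6 ⇒ r5c6=6.
Step 17. [r5c2∈{5}] r5c2's peers cover all but 5, so r5c2=5.

Answer: 1 4 2 3 6 5 / 5 6 3 4 1 2 / 4 1 6 5 2 3 / 3 2 5 6 4 1 / 2 5 4 1 3 6 / 6 3 1 2 5 4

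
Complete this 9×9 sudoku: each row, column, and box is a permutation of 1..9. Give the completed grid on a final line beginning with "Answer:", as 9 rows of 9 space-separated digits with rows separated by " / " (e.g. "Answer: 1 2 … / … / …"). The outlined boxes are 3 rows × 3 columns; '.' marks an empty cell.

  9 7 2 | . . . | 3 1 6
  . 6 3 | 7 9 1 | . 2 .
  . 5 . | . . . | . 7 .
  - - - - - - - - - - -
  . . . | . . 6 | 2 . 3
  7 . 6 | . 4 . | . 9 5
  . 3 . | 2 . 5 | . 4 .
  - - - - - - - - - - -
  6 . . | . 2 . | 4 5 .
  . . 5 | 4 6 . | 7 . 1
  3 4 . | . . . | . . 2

Step 1. [r4c8∈{8}] r4c8 has the single candidate 8. So r4c8=8.
Step 2. [r6c3∈{1,8,9}] across row 6, 9 lands solely at r6c3, so r6c3=9.
Step 3. [r4c2∈{1}] r4c2 is down to just 1, so r4c2=1.
Step 4. [r6c1∈{8}] nothing but 8 survives at r6c1 ⇒ r6c1=8.
Step 5. [r3c3∈{1,4,8}] in box 1, 8 fits only at r3c3. So r3c3=8.
Step 6. [r2c1∈{4}] nothing but 4 survives at r2c1. So r2c1=4.
Step 7. [r2c9∈{8}] nothing but 8 survives at r2c9. So r2c9=8.
Step 8. [r9c7∈{6,8,9}] col 7 places 8 nowhere but r9c7 ⇒ r9c7=8.
Step 9. [r7c9∈{9}] nothing but 9 survives at r7c9. So r7c9=9.
Step 10. [r7c2∈{8}] r7c2 has the single candidate 8. So r7c2=8.
Step 11. [r8c6∈{3,8,9}] in row 8, 8 fits only at r8c6 ⇒ r8c6=8.
Step 12. [r5c6∈{3}] r5c6 has the single candidate 3. So r5c6=3.
Step 13. [r7c6∈{7}] nothing but 7 survives at r7c6 ⇒ r7c6=7.
Step 14. [r1c5∈{5,8}] in col 5, 8 fits only at r1c5, so r1c5=8.
Step 15. [r7c4∈{1,3}] row 7 places 3 nowhere but r7c4 ⇒ r7c4=3.
Step 16. [r5c7∈{1}] r5c7 has the single candidate 1 ⇒ r5c7=1.
Step 17. [r9c4∈{1,5,9}] in col 4, 1 fits only at r9c4, so r9c4=1.
Step 18. [r5c2∈{2}] r5c2's peers cover all but 2, so r5c2=2.
Step 19. [r3c9∈{4}] r3c9's peers cover all but 4. So r3c9=4.
Step 20. [r6c9∈{7}] nothing but 7 survives at r6c9, so r6c9=7.
Step 21. [r1c4∈{5}] r1c4 is down to just 5 ⇒ r1c4=5.
Step 22. [r3c7∈{9}] r3c7 has the single candidate 9 ⇒ r3c7=9.
Step 23. [r3c5∈{3}] r3c5 is down to just 3. So r3c5=3.
Step 24. [r6c5∈{1}] r6c5's peers cover all but 1, so r6c5=1.
Step 25. [r3c4∈{6}] r3c4 has the single candidate 6 ⇒ r3c4=6.
Step 26. [r3c6∈{2}] r3c6 has the single candidate 2, so r3c6=2.
Step 27. [r1c6∈{4}] nothing but 4 survives at r1c6 ⇒ r1c6=4.
Step 28. [r9c3∈{7}] r9c3 is down to just 7 ⇒ r9c3=7.
Step 29. [r4c4∈{9}] r4c4 has the single candidate 9. So r4c4=9.
Step 30. [r4c5∈{7}] only 7 remains possible at r4c5. So r4c5=7.
Step 31. [r9c5∈{5}] only 5 remains possible at r9c5, so r9c5=5.
Step 32. [r7c3∈{1}] r7c3 is down to just 1 ⇒ r7c3=1.
Step 33. [r9c8∈{6}] only 6 remains possible at r9c8. So r9c8=6.
Step 34. [r5c4∈{8}] only 8 remains possible at r5c4. So r5c4=8.
Step 35. [r8c2∈{9}] only 9 remains possible at r8c2, so r8c2=9.
Step 36. [r2c7∈{5}] r2c7 has the single candidate 5, so r2c7=5.
Step 37. [r4c3∈{4}] r4c3 is down to just 4, so r4c3=4.
Step 38. [r6c7∈{6}] r6c7 has the single candidate 6 ⇒ r6c7=6.
Step 39. [r9c6∈{9}] nothing but 9 survives at r9c6 ⇒ r9c6=9.
Step 40. [r4c1∈{5}] only 5 remains possible at r4c1. So r4c1=5.
Step 41. [r3c1∈{1}] r3c1's peers cover all but 1. So r3c1=1.
Step 42. [r8c8∈{3}] r8c8 has the single candidate 3, so r8c8=3.
Step 43. [r8c1∈{2}] r8c1's peers cover all but 2 ⇒ r8c1=2.

Answer: 9 7 2 5 8 4 3 1 6 / 4 6 3 7 9 1 5 2 8 / 1 5 8 6 3 2 9 7 4 / 5 1 4 9 7 6 2 8 3 / 7 2 6 8 4 3 1 9 5 / 8 3 9 2 1 5 6 4 7 / 6 8 1 3 2 7 4 5 9 / 2 9 5 4 6 8 7 3 1 / 3 4 7 1 5 9 8 6 2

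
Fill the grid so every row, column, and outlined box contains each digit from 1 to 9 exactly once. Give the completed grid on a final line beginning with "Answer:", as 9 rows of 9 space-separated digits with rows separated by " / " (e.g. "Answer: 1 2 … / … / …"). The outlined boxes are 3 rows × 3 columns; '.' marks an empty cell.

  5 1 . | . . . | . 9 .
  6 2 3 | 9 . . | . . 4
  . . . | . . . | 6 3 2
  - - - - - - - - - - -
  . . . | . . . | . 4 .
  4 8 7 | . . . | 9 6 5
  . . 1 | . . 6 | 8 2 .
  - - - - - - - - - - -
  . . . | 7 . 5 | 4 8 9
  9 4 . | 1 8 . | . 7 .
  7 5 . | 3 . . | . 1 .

Step 1. [r8c6∈{2}] nothing but 2 survives at r8c6. So r8c6=2.
Step 2. [r2c6∈{1,7,8}] 8 has one home in row 2: r2c6 ⇒ r2c6=8.
Step 3. [r6c1∈{3}] r6c1's peers cover all but 3 ⇒ r6c1=3.
Step 4. [r4c3∈{2,5,6,9}] col 3 places 5 nowhere but r4c3 ⇒ r4c3=5.
Step 5. [r4c9∈{1,3,7}] in col 9, 1 fits only at r4c9 ⇒ r4c9=1.
Step 6. [r1c7∈{7}] nothing but 7 survives at r1c7, so r1c7=7.
Step 7. [r2c5∈{1,5,7}] r2c5 is the only open cell in row 2 admitting 7. So r2c5=7.
Step 8. [r8c3∈{6}] r8c3's peers cover all but 6 ⇒ r8c3=6.
Step 9. [r5c4∈{2}] r5c4's peers cover all but 2 ⇒ r5c4=2.
Step 10. [r9c3∈{2,8}] across row 9, 8 lands solely at r9c3 ⇒ r9c3=8.
Step 11. [r1c3∈{4}] r1c3 is down to just 4, so r1c3=4.
Step 12. [r1c6∈{3}] r1c6's peers cover all but 3. So r1c6=3.
Step 13. [r6c2∈{9}] r6c2 has the single candidate 9 ⇒ r6c2=9.
Step 14. [r7c5∈{6}] r7c5's peers cover all but 6, so r7c5=6.
Step 15. [r4c7∈{3}] r4c7's peers cover all but 3 ⇒ r4c7=3.
Step 16. [r4c5∈{9}] r4c5 has the single candidate 9. So r4c5=9.
Step 17. [r9c5∈{4}] r9c5's peers cover all but 4. So r9c5=4.
Step 18. [r3c6∈{1,4}] r3c6 is the only open cell in col 6 admitting 4 ⇒ r3c6=4.
Step 19. [r3c4∈{5}] r3c4's peers cover all but 5. So r3c4=5.
Step 20. [r5c5∈{1,3}] 3 has one home in row 5: r5c5, so r5c5=3.
Step 21. [r8c7∈{5}] r8c7 has the single candidate 5 ⇒ r8c7=5.
Step 22. [r4c1∈{2}] only 2 remains possible at r4c1, so r4c1=2.
Step 23. [r8c9∈{3}] nothing but 3 survives at r8c9. So r8c9=3.
Step 24. [r4c2∈{6}] r4c2 is down to just 6, so r4c2=6.
Step 25. [r5c6∈{1}] only 1 remains possible at r5c6, so r5c6=1.
Step 26. [r6c5∈{5}] r6c5 is down to just 5, so r6c5=5.
Step 27. [r3c1∈{8}] r3c1 is down to just 8 ⇒ r3c1=8.
Step 28. [r7c2∈{3}] r7c2 has the single candidate 3 ⇒ r7c2=3.
Step 29. [r9c9∈{6}] only 6 remains possible at r9c9. So r9c9=6.
Step 30. [r6c9∈{7}] only 7 remains possible at r6c9, so r6c9=7.
Step 31. [r2c8∈{5}] nothing but 5 survives at r2c8, so r2c8=5.
Step 32. [r4c6∈{7}] only 7 remains possible at r4c6 ⇒ r4c6=7.
Step 33. [r3c5∈{1}] only 1 remains possible at r3c5, so r3c5=1.
Step 34. [r2c7∈{1}] r2c7's peers cover all but 1, so r2c7=1.
Step 35. [r6c4∈{4}] r6c4 has the single candidate 4. So r6c4=4.
Step 36. [r3c3∈{9}] r3c3 is down to just 9. So r3c3=9.
Step 37. [r3c2∈{7}] r3c2 has the single candidate 7. So r3c2=7.
Step 38. [r7c3∈{2}] nothing but 2 survives at r7c3 ⇒ r7c3=2.
Step 39. [r4c4∈{8}] r4c4 is down to just 8 ⇒ r4c4=8.
Step 40. [r1c5∈{2}] nothing but 2 survives at r1c5. So r1c5=2.
Step 41. [r9c7∈{2}] r9c7's peers cover all but 2, so r9c7=2.
Step 42. [r9c6∈{9}] nothing but 9 survives at r9c6 ⇒ r9c6=9.
Step 43. [r1c4∈{6}] only 6 remains possible at r1c4 ⇒ r1c4=6.
Step 44. [r1c9∈{8}] only 8 remains possible at r1c9 ⇒ r1c9=8.
Step 45. [r7c1∈{1}] r7c1 has the single candidate 1, so r7c1=1.

Answer: 5 1 4 6 2 3 7 9 8 / 6 2 3 9 7 8 1 5 4 / 8 7 9 5 1 4 6 3 2 / 2 6 5 8 9 7 3 4 1 / 4 8 7 2 3 1 9 6 5 / 3 9 1 4 5 6 8 2 7 / 1 3 2 7 6 5 4 8 9 / 9 4 6 1 8 2 5 7 3 / 7 5 8 3 4 9 2 1 6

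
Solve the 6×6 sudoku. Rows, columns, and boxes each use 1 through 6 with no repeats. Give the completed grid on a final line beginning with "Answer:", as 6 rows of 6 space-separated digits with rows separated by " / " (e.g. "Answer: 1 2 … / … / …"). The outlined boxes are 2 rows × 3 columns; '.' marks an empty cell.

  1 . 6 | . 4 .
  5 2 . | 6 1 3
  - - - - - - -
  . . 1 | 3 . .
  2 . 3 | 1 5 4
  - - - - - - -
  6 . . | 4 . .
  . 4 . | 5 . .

Step 1. [r6c3∈{2}] r6c3 is down to just 2. So r6c3=2.
Step 2. [r5c2∈{1,3,5}] in col 2, 1 fits only at r5c2. So r5c2=1.
Step 3. [r5c6∈{2}] only 2 remains possible at r5c6. So r5c6=2.
Step 4. [r3c6∈{6}] nothing but 6 survives at r3c6. So r3c6=6.
Step 5. [r6c1∈{3}] r6c1 has the single candidate 3, so r6c1=3.
Step 6. [r4c2∈{6}] nothing but 6 survives at r4c2 ⇒ r4c2=6.
Step 7. [r1c6∈{5}] r1c6's peers cover all but 5. So r1c6=5.
Step 8. [r2c3∈{4}] r2c3 is down to just 4 ⇒ r2c3=4.
Step 9. [r1c2∈{3}] r1c2's peers cover all but 3. So r1c2=3.
Step 10. [r1c4∈{2}] r1c4 has the single candidate 2 ⇒ r1c4=2.
Step 11. [r3c5∈{2}] r3c5 is down to just 2. So r3c5=2.
Step 12. [r6c5∈{6}] r6c5 is down to just 6. So r6c5=6.
Step 13. [r3c2∈{5}] r3c2 is down to just 5, so r3c2=5.
Step 14. [r5c5∈{3}] only 3 remains possible at r5c5 ⇒ r5c5=3.
Step 15. [r5c3∈{5}] r5c3 is down to just 5, so r5c3=5.
Step 16. [r3c1∈{4}] nothing but 4 survives at r3c1. So r3c1=4.
Step 17. [r6c6∈{1}] nothing but 1 survives at r6c6 ⇒ r6c6=1.

Answer: 1 3 6 2 4 5 / 5 2 4 6 1 3 / 4 5 1 3 2 6 / 2 6 3 1 5 4 / 6 1 5 4 3 2 / 3 4 2 5 6 1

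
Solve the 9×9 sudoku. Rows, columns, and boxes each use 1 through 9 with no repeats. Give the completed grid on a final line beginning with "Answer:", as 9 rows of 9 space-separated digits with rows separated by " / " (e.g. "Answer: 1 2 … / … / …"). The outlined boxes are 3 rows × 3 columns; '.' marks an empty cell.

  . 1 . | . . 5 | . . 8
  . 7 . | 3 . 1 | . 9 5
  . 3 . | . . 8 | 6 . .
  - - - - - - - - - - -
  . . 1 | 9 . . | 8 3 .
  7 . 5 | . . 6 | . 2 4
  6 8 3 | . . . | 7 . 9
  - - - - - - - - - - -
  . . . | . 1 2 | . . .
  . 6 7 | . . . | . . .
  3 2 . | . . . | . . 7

Step 1. [r8c1∈{1,4,5,8,9}] r8c1 is the only open cell in col 1 admitting 1. So r8c1=1.
Step 2. [r4c5∈{2,4,5,7}] in row 4, 5 fits only at r4c5, so r4c5=5.
Step 3. [r7c2∈{4,5,9}] col 2 places 5 nowhere but r7c2 ⇒ r7c2=5.
Step 4. [r8c6∈{3,4,9}] in col 6, 3 fits only at r8c6, so r8c6=3.
Step 5. [r9c6∈{4,9}] col 6 places 9 nowhere but r9c6, so r9c6=9.
Step 6. [r7c4∈{4,6,7,8}] row 7 places 7 nowhere but r7c4 ⇒ r7c4=7.
Step 7. [r8c7∈{2,4,5,9}] 9 has one home in row 8: r8c7. So r8c7=9.
Step 8. [r9c7∈{1,4,5}] r9c7 is the only open cell in col 7 admitting 5 ⇒ r9c7=5.
Step 9. [r9c8∈{1,4,6,8}] row 9 places 1 nowhere but r9c8 ⇒ r9c8=1.
Step 10. [r4c1∈{2,4}] across row 4, 2 lands solely at r4c1. So r4c1=2.
Step 11. [r7c8∈{4,6,8}] col 8 places 6 nowhere but r7c8, so r7c8=6.
Step 12. [r1c7∈{2,3,4}] 3 has one home in row 1: r1c7, so r1c7=3.
Step 13. [r2c7∈{2,4}] across col 7, 2 lands solely at r2c7 ⇒ r2c7=2.
Step 14. [r7c7∈{4}] r7c7 has the single candidate 4. So r7c7=4.
Step 15. [r9c3∈{4,8}] box 7 places 4 nowhere but r9c3, so r9c3=4.
Step 16. [r6c6∈{4}] r6c6 has the single candidate 4. So r6c6=4.
Step 17. [r6c5∈{2}] only 2 remains possible at r6c5. So r6c5=2.
Step 18. [r3c1∈{4,5,9}] 5 has one home in row 3: r3c1, so r3c1=5.
Step 19. [r8c4∈{4,5,8}] 5 has one home in row 8: r8c4 ⇒ r8c4=5.
Step 20. [r8c5∈{4,8}] r8c5 is the only open cell in row 8 admitting 4. So r8c5=4.
Step 21. [r2c5∈{6}] nothing but 6 survives at r2c5. So r2c5=6.
Step 22. [r9c5∈{8}] r9c5's peers cover all but 8 ⇒ r9c5=8.
Step 23. [r2c3∈{8}] nothing but 8 survives at r2c3 ⇒ r2c3=8.
Step 24. [r7c3∈{9}] r7c3 is down to just 9 ⇒ r7c3=9.
Step 25. [r3c3∈{2}] nothing but 2 survives at r3c3 ⇒ r3c3=2.
Step 26. [r3c5∈{7,9}] 9 has one home in row 3: r3c5. So r3c5=9.
Step 27. [r3c4∈{4}] r3c4 has the single candidate 4, so r3c4=4.
Step 28. [r1c8∈{4,7}] col 8 places 4 nowhere but r1c8 ⇒ r1c8=4.
Step 29. [r6c4∈{1}] r6c4's peers cover all but 1, so r6c4=1.
Step 30. [r1c5∈{7}] r1c5's peers cover all but 7 ⇒ r1c5=7.
Step 31. [r2c1∈{4}] r2c1 is down to just 4. So r2c1=4.
Step 32. [r8c9∈{2}] r8c9 has the single candidate 2, so r8c9=2.
Step 33. [r4c9∈{6}] nothing but 6 survives at r4c9. So r4c9=6.
Step 34. [r3c9∈{1}] r3c9's peers cover all but 1 ⇒ r3c9=1.
Step 35. [r5c4∈{8}] nothing but 8 survives at r5c4 ⇒ r5c4=8.
Step 36. [r7c9∈{3}] only 3 remains possible at r7c9 ⇒ r7c9=3.
Step 37. [r8c8∈{8}] nothing but 8 survives at r8c8. So r8c8=8.
Step 38. [r9c4∈{6}] nothing but 6 survives at r9c4 ⇒ r9c4=6.
Step 39. [r7c1∈{8}] r7c1 is down to just 8 ⇒ r7c1=8.
Step 40. [r4c6∈{7}] r4c6 has the single candidate 7 ⇒ r4c6=7.
Step 41. [r5c7∈{1}] r5c7 has the single candidate 1. So r5c7=1.
Step 42. [r4c2∈{4}] r4c2's peers cover all but 4. So r4c2=4.
Step 43. [r3c8∈{7}] r3c8 has the single candidate 7 ⇒ r3c8=7.
Step 44. [r1c3∈{6}] nothing but 6 survives at r1c3. So r1c3=6.
Step 45. [r5c5∈{3}] r5c5 is down to just 3, so r5c5=3.
Step 46. [r1c4∈{2}] r1c4 has the single candidate 2, so r1c4=2.
Step 47. [r1c1∈{9}] r1c1 is down to just 9 ⇒ r1c1=9.
Step 48. [r6c8∈{5}] r6c8 has the single candidate 5. So r6c8=5.
Step 49. [r5c2∈{9}] r5c2 has the single candidate 9, so r5c2=9.

Answer: 9 1 6 2 7 5 3 4 8 / 4 7 8 3 6 1 2 9 5 / 5 3 2 4 9 8 6 7 1 / 2 4 1 9 5 7 8 3 6 / 7 9 5 8 3 6 1 2 4 / 6 8 3 1 2 4 7 5 9 / 8 5 9 7 1 2 4 6 3 / 1 6 7 5 4 3 9 8 2 / 3 2 4 6 8 9 5 1 7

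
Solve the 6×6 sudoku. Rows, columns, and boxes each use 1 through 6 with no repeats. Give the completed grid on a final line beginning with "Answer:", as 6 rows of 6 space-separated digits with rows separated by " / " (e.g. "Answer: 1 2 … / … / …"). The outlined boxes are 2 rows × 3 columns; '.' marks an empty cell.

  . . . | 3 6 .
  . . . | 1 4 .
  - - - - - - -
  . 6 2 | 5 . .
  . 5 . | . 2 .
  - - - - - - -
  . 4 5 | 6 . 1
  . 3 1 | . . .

Step 1. [r4c4∈{4}] r4c4 is down to just 4, so r4c4=4.
Step 2. [r4c3∈{3}] r4c3 is down to just 3 ⇒ r4c3=3.
Step 3. [r2c2∈{2}] nothing but 2 survives at r2c2. So r2c2=2.
Step 4. [r2c6∈{5}] nothing but 5 survives at r2c6, so r2c6=5.
Step 5. [r6c4∈{2}] r6c4's peers cover all but 2 ⇒ r6c4=2.
Step 6. [r3c1∈{1,4}] across row 3, 4 lands solely at r3c1 ⇒ r3c1=4.
Step 7. [r1c1∈{1,5}] in row 1, 5 fits only at r1c1 ⇒ r1c1=5.
Step 8. [r2c3∈{6}] r2c3 has the single candidate 6. So r2c3=6.
Step 9. [r3c5∈{1,3}] in row 3, 1 fits only at r3c5. So r3c5=1.
Step 10. [r4c1∈{1}] only 1 remains possible at r4c1. So r4c1=1.
Step 11. [r5c1∈{2}] nothing but 2 survives at r5c1, so r5c1=2.
Step 12. [r2c1∈{3}] r2c1's peers cover all but 3 ⇒ r2c1=3.
Step 13. [r6c6∈{4}] nothing but 4 survives at r6c6 ⇒ r6c6=4.
Step 14. [r4c6∈{6}] r4c6's peers cover all but 6, so r4c6=6.
Step 15. [r3c6∈{3}] nothing but 3 survives at r3c6 ⇒ r3c6=3.
Step 16. [r1c6∈{2}] only 2 remains possible at r1c6, so r1c6=2.
Step 17. [r1c2∈{1}] nothing but 1 survives at r1c2 ⇒ r1c2=1.
Step 18. [r6c5∈{5}] r6c5 is down to just 5 ⇒ r6c5=5.
Step 19. [r5c5∈{3}] only 3 remains possible at r5c5 ⇒ r5c5=3.
Step 20. [r6c1∈{6}] r6c1 has the single candidate 6 ⇒ r6c1=6.
Step 21. [r1c3∈{4}] r1c3's peers cover all but 4 ⇒ r1c3=4.

Answer: 5 1 4 3 6 2 / 3 2 6 1 4 5 / 4 6 2 5 1 3 / 1 5 3 4 2 6 / 2 4 5 6 3 1 / 6 3 1 2 5 4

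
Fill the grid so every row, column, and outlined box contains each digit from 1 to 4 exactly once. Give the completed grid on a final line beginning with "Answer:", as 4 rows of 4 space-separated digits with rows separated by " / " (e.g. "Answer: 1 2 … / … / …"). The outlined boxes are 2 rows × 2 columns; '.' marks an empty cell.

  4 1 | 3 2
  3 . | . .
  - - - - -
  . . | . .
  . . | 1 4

Step 1. [r4c1∈{2}] only 2 remains possible at r4c1 ⇒ r4c1=2.
Step 2. [r4c2∈{3}] r4c2 has the single candidate 3, so r4c2=3.
Step 3. [r2c3∈{4}] nothing but 4 survives at r2c3 ⇒ r2c3=4.
Step 4. [r3c3∈{2}] r3c3's peers cover all but 2 ⇒ r3c3=2.
Step 5. [r3c4∈{3}] only 3 remains possible at r3c4 ⇒ r3c4=3.
Step 6. [r2c4∈{1}] r2c4's peers cover all but 1. So r2c4=1.
Step 7. [r2c2∈{2}] r2c2's peers cover all but 2. So r2c2=2.
Step 8. [r3c2∈{4}] r3c2's peers cover all but 4, so r3c2=4.
Step 9. [r3c1∈{1}] only 1 remains possible at r3c1 ⇒ r3c1=1.

Answer: 4 1 3 2 / 3 2 4 1 / 1 4 2 3 / 2 3 1 4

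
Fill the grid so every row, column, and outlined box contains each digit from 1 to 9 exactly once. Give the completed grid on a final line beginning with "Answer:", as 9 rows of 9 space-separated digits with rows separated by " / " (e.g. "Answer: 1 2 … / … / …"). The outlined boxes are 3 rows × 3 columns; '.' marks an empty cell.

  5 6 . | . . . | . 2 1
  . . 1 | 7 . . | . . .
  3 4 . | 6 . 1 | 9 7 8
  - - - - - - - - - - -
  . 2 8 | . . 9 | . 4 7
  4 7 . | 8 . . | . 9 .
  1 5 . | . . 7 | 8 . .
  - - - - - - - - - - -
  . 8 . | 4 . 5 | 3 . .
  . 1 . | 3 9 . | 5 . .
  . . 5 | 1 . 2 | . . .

Step 1. [r4c5∈{1,3,5,6}] in row 4, 3 fits only at r4c5 ⇒ r4c5=3.
Step 2. [r5c6∈{6}] r5c6 is down to just 6, so r5c6=6.
Step 3. [r1c7∈{4}] r1c7 is down to just 4. So r1c7=4.
Step 4. [r4c1∈{6}] only 6 remains possible at r4c1. So r4c1=6.
Step 5. [r3c3∈{2}] r3c3's peers cover all but 2 ⇒ r3c3=2.
Step 6. [r2c5∈{2,4,5,8}] r2c5 is the only open cell in row 2 admitting 2 ⇒ r2c5=2.
Step 7. [r8c6∈{8}] r8c6 is down to just 8. So r8c6=8.
Step 8. [r8c8∈{6}] nothing but 6 survives at r8c8 ⇒ r8c8=6.
Step 9. [r5c9∈{2,3,5}] across box 6, 5 lands solely at r5c9, so r5c9=5.
Step 10. [r1c3∈{7,9}] across row 1, 7 lands solely at r1c3, so r1c3=7.
Step 11. [r8c1∈{2,7}] r8c1 is the only open cell in row 8 admitting 7. So r8c1=7.
Step 12. [r9c1∈{9}] r9c1's peers cover all but 9. So r9c1=9.
Step 13. [r8c9∈{2,4}] 2 has one home in row 8: r8c9 ⇒ r8c9=2.
Step 14. [r6c8∈{3}] r6c8 is down to just 3, so r6c8=3.
Step 15. [r7c5∈{6,7}] r7c5 is the only open cell in row 7 admitting 7, so r7c5=7.
Step 16. [r2c9∈{3,6}] r2c9 is the only open cell in col 9 admitting 3 ⇒ r2c9=3.
Step 17. [r4c7∈{1}] r4c7's peers cover all but 1. So r4c7=1.
Step 18. [r7c8∈{1}] nothing but 1 survives at r7c8, so r7c8=1.
Step 19. [r6c3∈{9}] r6c3 has the single candidate 9. So r6c3=9.
Step 20. [r9c8∈{8}] nothing but 8 survives at r9c8, so r9c8=8.
Step 21. [r1c5∈{8}] r1c5 has the single candidate 8. So r1c5=8.
Step 22. [r6c5∈{4}] r6c5 has the single candidate 4, so r6c5=4.
Step 23. [r2c1∈{8}] nothing but 8 survives at r2c1 ⇒ r2c1=8.
Step 24. [r2c2∈{9}] only 9 remains possible at r2c2, so r2c2=9.
Step 25. [r2c7∈{6}] r2c7 is down to just 6 ⇒ r2c7=6.
Step 26. [r8c3∈{4}] r8c3 has the single candidate 4 ⇒ r8c3=4.
Step 27. [r7c3∈{6}] r7c3 has the single candidate 6. So r7c3=6.
Step 28. [r7c9∈{9}] r7c9 is down to just 9, so r7c9=9.
Step 29. [r2c8∈{5}] r2c8 has the single candidate 5, so r2c8=5.
Step 30. [r9c9∈{4}] r9c9's peers cover all but 4 ⇒ r9c9=4.
Step 31. [r1c6∈{3}] nothing but 3 survives at r1c6, so r1c6=3.
Step 32. [r6c4∈{2}] r6c4's peers cover all but 2, so r6c4=2.
Step 33. [r9c7∈{7}] nothing but 7 survives at r9c7. So r9c7=7.
Step 34. [r9c2∈{3}] r9c2 is down to just 3 ⇒ r9c2=3.
Step 35. [r9c5∈{6}] r9c5 has the single candidate 6, so r9c5=6.
Step 36. [r6c9∈{6}] nothing but 6 survives at r6c9. So r6c9=6.
Step 37. [r2c6∈{4}] r2c6 is down to just 4 ⇒ r2c6=4.
Step 38. [r1c4∈{9}] nothing but 9 survives at r1c4 ⇒ r1c4=9.
Step 39. [r4c4∈{5}] r4c4 has the single candidate 5, so r4c4=5.
Step 40. [r5c3∈{3}] r5c3 is down to just 3, so r5c3=3.
Step 41. [r3c5∈{5}] r3c5's peers cover all but 5. So r3c5=5.
Step 42. [r5c7∈{2}] only 2 remains possible at r5c7. So r5c7=2.
Step 43. [r5c5∈{1}] r5c5 has the single candidate 1, so r5c5=1.
Step 44. [r7c1∈{2}] r7c1's peers cover all but 2. So r7c1=2.

Answer: 5 6 7 9 8 3 4 2 1 / 8 9 1 7 2 4 6 5 3 / 3 4 2 6 5 1 9 7 8 / 6 2 8 5 3 9 1 4 7 / 4 7 3 8 1 6 2 9 5 / 1 5 9 2 4 7 8 3 6 / 2 8 6 4 7 5 3 1 9 / 7 1 4 3 9 8 5 6 2 / 9 3 5 1 6 2 7 8 4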